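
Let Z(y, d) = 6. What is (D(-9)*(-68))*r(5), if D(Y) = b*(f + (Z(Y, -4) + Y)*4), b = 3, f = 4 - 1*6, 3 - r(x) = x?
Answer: -5712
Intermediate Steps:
r(x) = 3 - x
f = -2 (f = 4 - 6 = -2)
D(Y) = 66 + 12*Y (D(Y) = 3*(-2 + (6 + Y)*4) = 3*(-2 + (24 + 4*Y)) = 3*(22 + 4*Y) = 66 + 12*Y)
(D(-9)*(-68))*r(5) = ((66 + 12*(-9))*(-68))*(3 - 1*5) = ((66 - 108)*(-68))*(3 - 5) = -42*(-68)*(-2) = 2856*(-2) = -5712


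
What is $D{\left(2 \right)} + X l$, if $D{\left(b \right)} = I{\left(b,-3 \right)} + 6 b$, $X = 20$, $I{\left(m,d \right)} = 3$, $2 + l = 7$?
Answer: $115$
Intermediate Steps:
$l = 5$ ($l = -2 + 7 = 5$)
$D{\left(b \right)} = 3 + 6 b$
$D{\left(2 \right)} + X l = \left(3 + 6 \cdot 2\right) + 20 \cdot 5 = \left(3 + 12\right) + 100 = 15 + 100 = 115$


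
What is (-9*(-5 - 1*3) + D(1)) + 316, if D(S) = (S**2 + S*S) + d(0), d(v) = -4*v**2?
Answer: 390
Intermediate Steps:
D(S) = 2*S**2 (D(S) = (S**2 + S*S) - 4*0**2 = (S**2 + S**2) - 4*0 = 2*S**2 + 0 = 2*S**2)
(-9*(-5 - 1*3) + D(1)) + 316 = (-9*(-5 - 1*3) + 2*1**2) + 316 = (-9*(-5 - 3) + 2*1) + 316 = (-9*(-8) + 2) + 316 = (72 + 2) + 316 = 74 + 316 = 390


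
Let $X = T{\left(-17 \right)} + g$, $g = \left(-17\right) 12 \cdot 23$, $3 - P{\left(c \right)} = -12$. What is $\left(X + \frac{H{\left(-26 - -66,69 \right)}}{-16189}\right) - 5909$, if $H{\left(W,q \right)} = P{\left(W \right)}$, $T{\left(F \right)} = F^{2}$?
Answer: $- \frac{166940983}{16189} \approx -10312.0$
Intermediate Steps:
$P{\left(c \right)} = 15$ ($P{\left(c \right)} = 3 - -12 = 3 + 12 = 15$)
$H{\left(W,q \right)} = 15$
$g = -4692$ ($g = \left(-204\right) 23 = -4692$)
$X = -4403$ ($X = \left(-17\right)^{2} - 4692 = 289 - 4692 = -4403$)
$\left(X + \frac{H{\left(-26 - -66,69 \right)}}{-16189}\right) - 5909 = \left(-4403 + \frac{15}{-16189}\right) - 5909 = \left(-4403 + 15 \left(- \frac{1}{16189}\right)\right) - 5909 = \left(-4403 - \frac{15}{16189}\right) - 5909 = - \frac{71280182}{16189} - 5909 = - \frac{166940983}{16189}$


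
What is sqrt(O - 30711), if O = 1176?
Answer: I*sqrt(29535) ≈ 171.86*I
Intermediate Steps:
sqrt(O - 30711) = sqrt(1176 - 30711) = sqrt(-29535) = I*sqrt(29535)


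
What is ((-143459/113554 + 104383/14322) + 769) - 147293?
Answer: -8510184644426/58082871 ≈ -1.4652e+5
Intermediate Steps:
((-143459/113554 + 104383/14322) + 769) - 147293 = (349945978/58082871 + 769) - 147293 = 45015673777/58082871 - 147293 = -8510184644426/58082871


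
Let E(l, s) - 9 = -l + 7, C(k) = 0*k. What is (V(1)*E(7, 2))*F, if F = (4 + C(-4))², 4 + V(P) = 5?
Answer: 144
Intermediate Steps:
C(k) = 0
E(l, s) = 16 - l (E(l, s) = 9 + (-l + 7) = 9 + (7 - l) = 16 - l)
V(P) = 1 (V(P) = -4 + 5 = 1)
F = 16 (F = (4 + 0)² = 4² = 16)
(V(1)*E(7, 2))*F = (1*(16 - 1*7))*16 = (1*(16 - 7))*16 = (1*9)*16 = 9*16 = 144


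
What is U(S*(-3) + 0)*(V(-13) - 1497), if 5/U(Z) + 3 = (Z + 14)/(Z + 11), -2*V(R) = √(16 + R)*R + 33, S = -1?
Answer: 21189/5 - 91*√3/5 ≈ 4206.3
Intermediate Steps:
V(R) = -33/2 - R*√(16 + R)/2 (V(R) = -(√(16 + R)*R + 33)/2 = -(R*√(16 + R) + 33)/2 = -(33 + R*√(16 + R))/2 = -33/2 - R*√(16 + R)/2)
U(Z) = 5/(-3 + (14 + Z)/(11 + Z)) (U(Z) = 5/(-3 + (Z + 14)/(Z + 11)) = 5/(-3 + (14 + Z)/(11 + Z)))
U(S*(-3) + 0)*(V(-13) - 1497) = (5*(-11 - (-1*(-3) + 0))/(19 + 2*(-1*(-3) + 0)))*((-33/2 - ½*(-13)*√(16 - 13)) - 1497) = (5*(-11 - (3 + 0))/(19 + 2*(3 + 0)))*((-33/2 - ½*(-13)*√3) - 1497) = (5*(-11 - 1*3)/(19 + 2*3))*((-33/2 + 13*√3/2) - 1497) = (5*(-11 - 3)/(19 + 6))*(-3027/2 + 13*√3/2) = (5*(-14)/25)*(-3027/2 + 13*√3/2) = (5*(1/25)*(-14))*(-3027/2 + 13*√3/2) = -14*(-3027/2 + 13*√3/2)/5 = 21189/5 - 91*√3/5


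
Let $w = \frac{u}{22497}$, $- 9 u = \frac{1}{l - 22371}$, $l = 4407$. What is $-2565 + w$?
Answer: $- \frac{9329482053179}{3637224972} \approx -2565.0$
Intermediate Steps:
$u = \frac{1}{161676}$ ($u = - \frac{1}{9 \left(4407 - 22371\right)} = - \frac{1}{9 \left(-17964\right)} = \left(- \frac{1}{9}\right) \left(- \frac{1}{17964}\right) = \frac{1}{161676} \approx 6.1852 \cdot 10^{-6}$)
$w = \frac{1}{3637224972}$ ($w = \frac{1}{161676 \cdot 22497} = \frac{1}{161676} \cdot \frac{1}{22497} = \frac{1}{3637224972} \approx 2.7493 \cdot 10^{-10}$)
$-2565 + w = -2565 + \frac{1}{3637224972} = - \frac{9329482053179}{3637224972}$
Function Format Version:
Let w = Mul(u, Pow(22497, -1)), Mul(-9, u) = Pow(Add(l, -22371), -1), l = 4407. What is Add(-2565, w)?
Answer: Rational(-9329482053179, 3637224972) ≈ -2565.0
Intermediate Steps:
u = Rational(1, 161676) (u = Mul(Rational(-1, 9), Pow(Add(4407, -22371), -1)) = Mul(Rational(-1, 9), Pow(-17964, -1)) = Mul(Rational(-1, 9), Rational(-1, 17964)) = Rational(1, 161676) ≈ 6.1852e-6)
w = Rational(1, 3637224972) (w = Mul(Rational(1, 161676), Pow(22497, -1)) = Mul(Rational(1, 161676), Rational(1, 22497)) = Rational(1, 3637224972) ≈ 2.7493e-10)
Add(-2565, w) = Add(-2565, Rational(1, 3637224972)) = Rational(-9329482053179, 3637224972)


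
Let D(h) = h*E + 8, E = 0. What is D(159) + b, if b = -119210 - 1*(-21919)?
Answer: -97283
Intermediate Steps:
b = -97291 (b = -119210 + 21919 = -97291)
D(h) = 8 (D(h) = h*0 + 8 = 0 + 8 = 8)
D(159) + b = 8 - 97291 = -97283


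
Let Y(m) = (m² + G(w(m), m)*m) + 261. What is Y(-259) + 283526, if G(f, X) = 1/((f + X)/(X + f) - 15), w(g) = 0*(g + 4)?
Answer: 701773/2 ≈ 3.5089e+5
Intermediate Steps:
w(g) = 0 (w(g) = 0*(4 + g) = 0)
G(f, X) = -1/14 (G(f, X) = 1/((X + f)/(X + f) - 15) = 1/(1 - 15) = 1/(-14) = -1/14)
Y(m) = 261 + m² - m/14 (Y(m) = (m² - m/14) + 261 = 261 + m² - m/14)
Y(-259) + 283526 = (261 + (-259)² - 1/14*(-259)) + 283526 = (261 + 67081 + 37/2) + 283526 = 134721/2 + 283526 = 701773/2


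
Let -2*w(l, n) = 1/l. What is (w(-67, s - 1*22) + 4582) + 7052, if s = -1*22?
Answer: 1558957/134 ≈ 11634.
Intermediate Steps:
s = -22
w(l, n) = -1/(2*l)
(w(-67, s - 1*22) + 4582) + 7052 = (-½/(-67) + 4582) + 7052 = (-½*(-1/67) + 4582) + 7052 = (1/134 + 4582) + 7052 = 613989/134 + 7052 = 1558957/134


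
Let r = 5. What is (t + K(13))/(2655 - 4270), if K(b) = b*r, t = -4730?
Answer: 933/323 ≈ 2.8885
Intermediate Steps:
K(b) = 5*b (K(b) = b*5 = 5*b)
(t + K(13))/(2655 - 4270) = (-4730 + 5*13)/(2655 - 4270) = (-4730 + 65)/(-1615) = -4665*(-1/1615) = 933/323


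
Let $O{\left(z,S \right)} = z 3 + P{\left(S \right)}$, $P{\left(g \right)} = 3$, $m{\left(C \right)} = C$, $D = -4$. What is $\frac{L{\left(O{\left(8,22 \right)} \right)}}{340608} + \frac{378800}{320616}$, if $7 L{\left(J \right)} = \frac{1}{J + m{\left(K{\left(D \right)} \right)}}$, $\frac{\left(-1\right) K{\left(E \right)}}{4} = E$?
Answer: $\frac{1618154822959}{1369604863872} \approx 1.1815$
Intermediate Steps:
$K{\left(E \right)} = - 4 E$
$O{\left(z,S \right)} = 3 + 3 z$ ($O{\left(z,S \right)} = z 3 + 3 = 3 z + 3 = 3 + 3 z$)
$L{\left(J \right)} = \frac{1}{7 \left(16 + J\right)}$ ($L{\left(J \right)} = \frac{1}{7 \left(J - -16\right)} = \frac{1}{7 \left(J + 16\right)} = \frac{1}{7 \left(16 + J\right)}$)
$\frac{L{\left(O{\left(8,22 \right)} \right)}}{340608} + \frac{378800}{320616} = \frac{\frac{1}{7} \frac{1}{16 + \left(3 + 3 \cdot 8\right)}}{340608} + \frac{378800}{320616} = \frac{1}{7 \left(16 + \left(3 + 24\right)\right)} \frac{1}{340608} + 378800 \cdot \frac{1}{320616} = \frac{1}{7 \left(16 + 27\right)} \frac{1}{340608} + \frac{47350}{40077} = \frac{1}{7 \cdot 43} \cdot \frac{1}{340608} + \frac{47350}{40077} = \frac{1}{7} \cdot \frac{1}{43} \cdot \frac{1}{340608} + \frac{47350}{40077} = \frac{1}{301} \cdot \frac{1}{340608} + \frac{47350}{40077} = \frac{1}{102523008} + \frac{47350}{40077} = \frac{1618154822959}{1369604863872}$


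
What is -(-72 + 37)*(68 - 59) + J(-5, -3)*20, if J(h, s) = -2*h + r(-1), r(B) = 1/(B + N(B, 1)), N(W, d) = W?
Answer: 505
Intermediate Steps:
r(B) = 1/(2*B) (r(B) = 1/(B + B) = 1/(2*B))
J(h, s) = -½ - 2*h (J(h, s) = -2*h + (½)/(-1) = -2*h + (½)*(-1) = -2*h - ½ = -½ - 2*h)
-(-72 + 37)*(68 - 59) + J(-5, -3)*20 = -(-72 + 37)*(68 - 59) + (-½ - 2*(-5))*20 = -(-35)*9 + (-½ + 10)*20 = -1*(-315) + (19/2)*20 = 315 + 190 = 505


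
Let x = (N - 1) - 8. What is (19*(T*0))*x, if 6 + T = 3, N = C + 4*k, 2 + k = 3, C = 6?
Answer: 0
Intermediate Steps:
k = 1 (k = -2 + 3 = 1)
N = 10 (N = 6 + 4*1 = 6 + 4 = 10)
T = -3 (T = -6 + 3 = -3)
x = 1 (x = (10 - 1) - 8 = 9 - 8 = 1)
(19*(T*0))*x = (19*(-3*0))*1 = (19*0)*1 = 0*1 = 0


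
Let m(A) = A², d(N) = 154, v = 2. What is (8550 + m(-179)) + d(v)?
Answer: 40745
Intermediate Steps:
(8550 + m(-179)) + d(v) = (8550 + (-179)²) + 154 = (8550 + 32041) + 154 = 40591 + 154 = 40745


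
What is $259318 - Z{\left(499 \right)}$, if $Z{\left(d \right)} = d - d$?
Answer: $259318$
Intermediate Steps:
$Z{\left(d \right)} = 0$
$259318 - Z{\left(499 \right)} = 259318 - 0 = 259318 + 0 = 259318$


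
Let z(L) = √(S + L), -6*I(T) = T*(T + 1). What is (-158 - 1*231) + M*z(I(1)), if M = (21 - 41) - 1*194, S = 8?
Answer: -389 - 214*√69/3 ≈ -981.54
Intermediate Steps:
I(T) = -T*(1 + T)/6 (I(T) = -T*(T + 1)/6 = -T*(1 + T)/6)
M = -214 (M = -20 - 194 = -214)
z(L) = √(8 + L)
(-158 - 1*231) + M*z(I(1)) = (-158 - 1*231) - 214*√(8 - ⅙*1*(1 + 1)) = (-158 - 231) - 214*√(8 - ⅙*1*2) = -389 - 214*√(8 - ⅓) = -389 - 214*√69/3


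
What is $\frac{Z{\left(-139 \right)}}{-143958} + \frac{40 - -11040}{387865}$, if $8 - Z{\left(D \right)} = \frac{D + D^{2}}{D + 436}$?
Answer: $\frac{16008322909}{552779069733} \approx 0.02896$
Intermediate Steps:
$Z{\left(D \right)} = 8 - \frac{D + D^{2}}{436 + D}$ ($Z{\left(D \right)} = 8 - \frac{D + D^{2}}{D + 436} = 8 - \frac{D + D^{2}}{436 + D}$)
$\frac{Z{\left(-139 \right)}}{-143958} + \frac{40 - -11040}{387865} = \frac{\frac{1}{436 - 139} \left(3488 - \left(-139\right)^{2} + 7 \left(-139\right)\right)}{-143958} + \frac{40 - -11040}{387865} = \frac{3488 - 19321 - 973}{297} \left(- \frac{1}{143958}\right) + \left(40 + 11040\right) \frac{1}{387865} = \frac{3488 - 19321 - 973}{297} \left(- \frac{1}{143958}\right) + 11080 \cdot \frac{1}{387865} = \frac{1}{297} \left(-16806\right) \left(- \frac{1}{143958}\right) + \frac{2216}{77573} = \left(- \frac{5602}{99}\right) \left(- \frac{1}{143958}\right) + \frac{2216}{77573} = \frac{2801}{7125921} + \frac{2216}{77573} = \frac{16008322909}{552779069733}$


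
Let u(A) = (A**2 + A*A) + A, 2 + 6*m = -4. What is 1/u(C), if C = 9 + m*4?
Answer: 1/55 ≈ 0.018182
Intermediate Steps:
m = -1 (m = -1/3 + (1/6)*(-4) = -1/3 - 2/3 = -1)
C = 5 (C = 9 - 1*4 = 9 - 4 = 5)
u(A) = A + 2*A**2 (u(A) = (A**2 + A**2) + A = 2*A**2 + A = A + 2*A**2)
1/u(C) = 1/(5*(1 + 2*5)) = 1/(5*(1 + 10)) = 1/(5*11) = 1/55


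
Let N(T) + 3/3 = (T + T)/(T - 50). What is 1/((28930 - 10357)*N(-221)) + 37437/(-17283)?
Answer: -39631530626/18296838063 ≈ -2.1660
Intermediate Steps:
N(T) = -1 + 2*T/(-50 + T) (N(T) = -1 + (T + T)/(T - 50) = -1 + (2*T)/(-50 + T) = -1 + 2*T/(-50 + T))
1/((28930 - 10357)*N(-221)) + 37437/(-17283) = 1/((28930 - 10357)*(((50 - 221)/(-50 - 221)))) + 37437/(-17283) = 1/(18573*((-171/(-271)))) + 37437*(-1/17283) = 1/(18573*((-1/271*(-171)))) - 12479/5761 = 1/(18573*(171/271)) - 12479/5761 = (1/18573)*(271/171) - 12479/5761 = 271/3175983 - 12479/5761 = -39631530626/18296838063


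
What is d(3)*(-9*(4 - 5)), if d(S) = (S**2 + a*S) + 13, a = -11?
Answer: -99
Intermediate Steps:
d(S) = 13 + S**2 - 11*S (d(S) = (S**2 - 11*S) + 13 = 13 + S**2 - 11*S)
d(3)*(-9*(4 - 5)) = (13 + 3**2 - 11*3)*(-9*(4 - 5)) = (13 + 9 - 33)*(-9*(-1)) = -11*9 = -99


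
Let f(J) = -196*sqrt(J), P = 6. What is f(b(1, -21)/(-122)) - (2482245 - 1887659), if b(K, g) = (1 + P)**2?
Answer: -594586 - 686*I*sqrt(122)/61 ≈ -5.9459e+5 - 124.22*I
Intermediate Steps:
b(K, g) = 49 (b(K, g) = (1 + 6)**2 = 7**2 = 49)
f(b(1, -21)/(-122)) - (2482245 - 1887659) = -196*7*(I*sqrt(122)/122) - (2482245 - 1887659) = -196*7*I*sqrt(122)/122 - 1*594586 = -686*I*sqrt(122)/61 - 594586 = -594586 - 686*I*sqrt(122)/61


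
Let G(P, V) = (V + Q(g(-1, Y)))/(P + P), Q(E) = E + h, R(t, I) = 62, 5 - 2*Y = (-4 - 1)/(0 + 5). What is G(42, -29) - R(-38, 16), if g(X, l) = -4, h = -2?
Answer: -749/12 ≈ -62.417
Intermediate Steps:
Y = 3 (Y = 5/2 - (-4 - 1)/(2*(0 + 5)) = 5/2 - (-5)/(2*5) = 5/2 - ½*(-1) = 5/2 + ½ = 3)
Q(E) = -2 + E (Q(E) = E - 2 = -2 + E)
G(P, V) = (-6 + V)/(2*P) (G(P, V) = (V + (-2 - 4))/(P + P) = (V - 6)/((2*P)) = (-6 + V)*(1/(2*P)) = (-6 + V)/(2*P))
G(42, -29) - R(-38, 16) = (½)*(-6 - 29)/42 - 1*62 = (½)*(1/42)*(-35) - 62 = -5/12 - 62 = -749/12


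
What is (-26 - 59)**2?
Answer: 7225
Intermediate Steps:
(-26 - 59)**2 = (-85)**2 = 7225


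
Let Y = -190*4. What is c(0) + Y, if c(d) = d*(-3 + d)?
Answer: -760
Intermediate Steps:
Y = -760
c(0) + Y = 0*(-3 + 0) - 760 = 0*(-3) - 760 = 0 - 760 = -760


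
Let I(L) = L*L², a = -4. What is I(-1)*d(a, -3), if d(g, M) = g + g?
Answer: 8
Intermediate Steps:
d(g, M) = 2*g
I(L) = L³
I(-1)*d(a, -3) = (-1)³*(2*(-4)) = -1*(-8) = 8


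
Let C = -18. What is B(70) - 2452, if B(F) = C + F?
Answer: -2400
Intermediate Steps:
B(F) = -18 + F
B(70) - 2452 = (-18 + 70) - 2452 = 52 - 2452 = -2400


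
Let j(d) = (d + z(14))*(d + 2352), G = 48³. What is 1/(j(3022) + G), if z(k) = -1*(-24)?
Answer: 1/16479796 ≈ 6.0680e-8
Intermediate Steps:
z(k) = 24
G = 110592
j(d) = (24 + d)*(2352 + d) (j(d) = (d + 24)*(d + 2352) = (24 + d)*(2352 + d))
1/(j(3022) + G) = 1/((56448 + 3022² + 2376*3022) + 110592) = 1/((56448 + 9132484 + 7180272) + 110592) = 1/(16369204 + 110592) = 1/16479796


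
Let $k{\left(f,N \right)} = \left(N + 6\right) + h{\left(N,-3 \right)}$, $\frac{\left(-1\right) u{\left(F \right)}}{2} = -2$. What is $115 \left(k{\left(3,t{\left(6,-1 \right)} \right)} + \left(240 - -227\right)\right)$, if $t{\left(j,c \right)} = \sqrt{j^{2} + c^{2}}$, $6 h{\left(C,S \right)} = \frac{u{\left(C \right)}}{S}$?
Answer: $\frac{489325}{9} + 115 \sqrt{37} \approx 55069.0$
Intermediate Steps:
$u{\left(F \right)} = 4$ ($u{\left(F \right)} = \left(-2\right) \left(-2\right) = 4$)
$h{\left(C,S \right)} = \frac{2}{3 S}$ ($h{\left(C,S \right)} = \frac{4 \frac{1}{S}}{6} = \frac{2}{3 S}$)
$t{\left(j,c \right)} = \sqrt{c^{2} + j^{2}}$
$k{\left(f,N \right)} = \frac{52}{9} + N$ ($k{\left(f,N \right)} = \left(N + 6\right) + \frac{2}{3 \left(-3\right)} = \left(6 + N\right) + \frac{2}{3} \left(- \frac{1}{3}\right) = \left(6 + N\right) - \frac{2}{9} = \frac{52}{9} + N$)
$115 \left(k{\left(3,t{\left(6,-1 \right)} \right)} + \left(240 - -227\right)\right) = 115 \left(\left(\frac{52}{9} + \sqrt{\left(-1\right)^{2} + 6^{2}}\right) + \left(240 - -227\right)\right) = 115 \left(\left(\frac{52}{9} + \sqrt{1 + 36}\right) + \left(240 + 227\right)\right) = 115 \left(\left(\frac{52}{9} + \sqrt{37}\right) + 467\right) = 115 \left(\frac{4255}{9} + \sqrt{37}\right) = \frac{489325}{9} + 115 \sqrt{37}$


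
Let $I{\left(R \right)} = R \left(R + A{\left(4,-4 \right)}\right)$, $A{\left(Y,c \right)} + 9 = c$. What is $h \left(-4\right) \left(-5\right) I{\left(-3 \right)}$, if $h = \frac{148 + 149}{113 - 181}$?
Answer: $- \frac{71280}{17} \approx -4192.9$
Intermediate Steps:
$A{\left(Y,c \right)} = -9 + c$
$h = - \frac{297}{68}$ ($h = \frac{297}{-68} = 297 \left(- \frac{1}{68}\right) = - \frac{297}{68} \approx -4.3676$)
$I{\left(R \right)} = R \left(-13 + R\right)$ ($I{\left(R \right)} = R \left(R - 13\right) = R \left(-13 + R\right)$)
$h \left(-4\right) \left(-5\right) I{\left(-3 \right)} = - \frac{297 \left(-4\right) \left(-5\right) \left(- 3 \left(-13 - 3\right)\right)}{68} = - \frac{297 \cdot 20 \left(\left(-3\right) \left(-16\right)\right)}{68} = - \frac{297 \cdot 20 \cdot 48}{68} = \left(- \frac{297}{68}\right) 960 = - \frac{71280}{17}$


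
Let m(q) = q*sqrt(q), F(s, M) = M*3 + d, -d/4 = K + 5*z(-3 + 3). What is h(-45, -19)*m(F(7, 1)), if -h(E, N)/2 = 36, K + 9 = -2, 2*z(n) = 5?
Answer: 216*I*sqrt(3) ≈ 374.12*I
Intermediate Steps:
z(n) = 5/2 (z(n) = (1/2)*5 = 5/2)
K = -11 (K = -9 - 2 = -11)
d = -6 (d = -4*(-11 + 5*(5/2)) = -4*(-11 + 25/2) = -4*3/2 = -6)
h(E, N) = -72 (h(E, N) = -2*36 = -72)
F(s, M) = -6 + 3*M (F(s, M) = M*3 - 6 = 3*M - 6 = -6 + 3*M)
m(q) = q**(3/2)
h(-45, -19)*m(F(7, 1)) = -72*(-6 + 3*1)**(3/2) = -72*(-6 + 3)**(3/2) = -(-216)*I*sqrt(3) = 216*I*sqrt(3)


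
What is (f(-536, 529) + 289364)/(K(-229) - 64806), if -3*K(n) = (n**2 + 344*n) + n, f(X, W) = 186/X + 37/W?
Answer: -123071021181/23796997288 ≈ -5.1717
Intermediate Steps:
f(X, W) = 37/W + 186/X
K(n) = -115*n - n**2/3 (K(n) = -((n**2 + 344*n) + n)/3 = -(n**2 + 345*n)/3 = -115*n - n**2/3)
(f(-536, 529) + 289364)/(K(-229) - 64806) = ((37/529 + 186/(-536)) + 289364)/(-1/3*(-229)*(345 - 229) - 64806) = ((37*(1/529) + 186*(-1/536)) + 289364)/(-1/3*(-229)*116 - 64806) = ((37/529 - 93/268) + 289364)/(26564/3 - 64806) = (-39281/141772 + 289364)/(-167854/3) = (41023673727/141772)*(-3/167854) = -123071021181/23796997288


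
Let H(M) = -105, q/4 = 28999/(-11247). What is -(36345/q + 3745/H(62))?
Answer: 1238728217/347988 ≈ 3559.7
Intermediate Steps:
q = -115996/11247 (q = 4*(28999/(-11247)) = 4*(28999*(-1/11247)) = 4*(-28999/11247) = -115996/11247 ≈ -10.314)
-(36345/q + 3745/H(62)) = -(36345/(-115996/11247) + 3745/(-105)) = -(36345*(-11247/115996) + 3745*(-1/105)) = -(-408772215/115996 - 107/3) = -1*(-1238728217/347988) = 1238728217/347988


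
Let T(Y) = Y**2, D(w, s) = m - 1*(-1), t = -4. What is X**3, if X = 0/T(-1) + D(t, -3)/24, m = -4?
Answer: -1/512 ≈ -0.0019531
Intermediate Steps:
D(w, s) = -3 (D(w, s) = -4 - 1*(-1) = -4 + 1 = -3)
X = -1/8 (X = 0/((-1)**2) - 3/24 = 0/1 - 3*1/24 = 0*1 - 1/8 = 0 - 1/8 = -1/8 ≈ -0.12500)
X**3 = (-1/8)**3 = -1/512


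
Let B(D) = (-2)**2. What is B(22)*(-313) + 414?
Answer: -838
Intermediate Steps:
B(D) = 4
B(22)*(-313) + 414 = 4*(-313) + 414 = -1252 + 414 = -838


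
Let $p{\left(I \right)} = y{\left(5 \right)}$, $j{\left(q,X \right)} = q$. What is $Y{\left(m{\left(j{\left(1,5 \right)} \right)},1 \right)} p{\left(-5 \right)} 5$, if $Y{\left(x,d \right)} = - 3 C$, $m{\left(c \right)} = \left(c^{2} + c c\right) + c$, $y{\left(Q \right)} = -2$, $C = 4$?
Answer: $120$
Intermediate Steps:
$m{\left(c \right)} = c + 2 c^{2}$ ($m{\left(c \right)} = \left(c^{2} + c^{2}\right) + c = 2 c^{2} + c = c + 2 c^{2}$)
$p{\left(I \right)} = -2$
$Y{\left(x,d \right)} = -12$ ($Y{\left(x,d \right)} = \left(-3\right) 4 = -12$)
$Y{\left(m{\left(j{\left(1,5 \right)} \right)},1 \right)} p{\left(-5 \right)} 5 = \left(-12\right) \left(-2\right) 5 = 24 \cdot 5 = 120$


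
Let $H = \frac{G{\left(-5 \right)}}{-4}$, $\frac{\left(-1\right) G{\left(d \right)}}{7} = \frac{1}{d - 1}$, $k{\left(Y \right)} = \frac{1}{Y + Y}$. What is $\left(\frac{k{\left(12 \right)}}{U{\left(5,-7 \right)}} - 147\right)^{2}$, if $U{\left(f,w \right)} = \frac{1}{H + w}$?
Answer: $\frac{7199013409}{331776} \approx 21698.0$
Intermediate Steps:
$k{\left(Y \right)} = \frac{1}{2 Y}$
$G{\left(d \right)} = - \frac{7}{-1 + d}$ ($G{\left(d \right)} = - \frac{7}{d - 1} = - \frac{7}{-1 + d}$)
$H = - \frac{7}{24}$ ($H = \frac{\left(-7\right) \frac{1}{-1 - 5}}{-4} = - \frac{7}{-6} \left(- \frac{1}{4}\right) = \left(-7\right) \left(- \frac{1}{6}\right) \left(- \frac{1}{4}\right) = \frac{7}{6} \left(- \frac{1}{4}\right) = - \frac{7}{24} \approx -0.29167$)
$U{\left(f,w \right)} = \frac{1}{- \frac{7}{24} + w}$
$\left(\frac{k{\left(12 \right)}}{U{\left(5,-7 \right)}} - 147\right)^{2} = \left(\frac{\frac{1}{2} \cdot \frac{1}{12}}{24 \frac{1}{-7 + 24 \left(-7\right)}} - 147\right)^{2} = \left(\frac{\frac{1}{2} \cdot \frac{1}{12}}{24 \frac{1}{-7 - 168}} - 147\right)^{2} = \left(\frac{1}{24 \frac{24}{-175}} - 147\right)^{2} = \left(\frac{1}{24 \cdot 24 \left(- \frac{1}{175}\right)} - 147\right)^{2} = \left(\frac{1}{24 \left(- \frac{24}{175}\right)} - 147\right)^{2} = \left(\frac{1}{24} \left(- \frac{175}{24}\right) - 147\right)^{2} = \left(- \frac{175}{576} - 147\right)^{2} = \left(- \frac{84847}{576}\right)^{2} = \frac{7199013409}{331776}$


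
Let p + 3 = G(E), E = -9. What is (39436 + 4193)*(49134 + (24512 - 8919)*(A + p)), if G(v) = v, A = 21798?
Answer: 14823311903928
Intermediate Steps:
p = -12 (p = -3 - 9 = -12)
(39436 + 4193)*(49134 + (24512 - 8919)*(A + p)) = (39436 + 4193)*(49134 + (24512 - 8919)*(21798 - 12)) = 43629*(49134 + 15593*21786) = 43629*(49134 + 339709098) = 43629*339758232 = 14823311903928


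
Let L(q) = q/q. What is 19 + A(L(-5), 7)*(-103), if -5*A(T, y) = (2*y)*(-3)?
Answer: -4231/5 ≈ -846.20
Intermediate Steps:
L(q) = 1
A(T, y) = 6*y/5 (A(T, y) = -2*y*(-3)/5 = -(-6)*y/5 = 6*y/5)
19 + A(L(-5), 7)*(-103) = 19 + ((6/5)*7)*(-103) = 19 + (42/5)*(-103) = 19 - 4326/5 = -4231/5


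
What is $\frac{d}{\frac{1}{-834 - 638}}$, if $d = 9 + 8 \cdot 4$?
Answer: $-60352$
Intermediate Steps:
$d = 41$ ($d = 9 + 32 = 41$)
$\frac{d}{\frac{1}{-834 - 638}} = \frac{41}{\frac{1}{-834 - 638}} = \frac{41}{\frac{1}{-1472}} = \frac{41}{- \frac{1}{1472}} = 41 \left(-1472\right) = -60352$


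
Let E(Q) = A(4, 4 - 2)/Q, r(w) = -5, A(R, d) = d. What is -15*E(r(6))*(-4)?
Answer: -24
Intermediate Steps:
E(Q) = 2/Q (E(Q) = (4 - 2)/Q = 2/Q)
-15*E(r(6))*(-4) = -30/(-5)*(-4) = -30*(-1)/5*(-4) = -15*(-⅖)*(-4) = 6*(-4) = -24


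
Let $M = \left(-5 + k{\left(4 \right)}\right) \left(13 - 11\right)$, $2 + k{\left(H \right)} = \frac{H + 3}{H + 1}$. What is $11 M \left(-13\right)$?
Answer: $\frac{8008}{5} \approx 1601.6$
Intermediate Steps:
$k{\left(H \right)} = -2 + \frac{3 + H}{1 + H}$ ($k{\left(H \right)} = -2 + \frac{H + 3}{H + 1} = -2 + \frac{3 + H}{1 + H}$)
$M = - \frac{56}{5}$ ($M = \left(-5 + \frac{1 - 4}{1 + 4}\right) \left(13 - 11\right) = \left(-5 + \frac{1 - 4}{5}\right) 2 = \left(-5 + \frac{1}{5} \left(-3\right)\right) 2 = \left(-5 - \frac{3}{5}\right) 2 = \left(- \frac{28}{5}\right) 2 = - \frac{56}{5} \approx -11.2$)
$11 M \left(-13\right) = 11 \left(- \frac{56}{5}\right) \left(-13\right) = \left(- \frac{616}{5}\right) \left(-13\right) = \frac{8008}{5}$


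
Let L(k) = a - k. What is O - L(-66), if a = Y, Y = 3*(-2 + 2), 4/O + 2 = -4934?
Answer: -81445/1234 ≈ -66.001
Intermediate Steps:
O = -1/1234 (O = 4/(-2 - 4934) = 4/(-4936) = 4*(-1/4936) = -1/1234 ≈ -0.00081037)
Y = 0 (Y = 3*0 = 0)
a = 0
L(k) = -k (L(k) = 0 - k = -k)
O - L(-66) = -1/1234 - (-1)*(-66) = -1/1234 - 1*66 = -1/1234 - 66 = -81445/1234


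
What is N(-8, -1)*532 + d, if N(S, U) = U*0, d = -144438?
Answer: -144438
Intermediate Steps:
N(S, U) = 0
N(-8, -1)*532 + d = 0*532 - 144438 = 0 - 144438 = -144438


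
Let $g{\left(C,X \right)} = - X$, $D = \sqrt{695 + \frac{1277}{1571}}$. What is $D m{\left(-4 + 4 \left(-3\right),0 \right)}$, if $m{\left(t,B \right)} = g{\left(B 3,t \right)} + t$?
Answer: $0$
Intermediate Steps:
$D = \frac{3 \sqrt{190810518}}{1571}$ ($D = \sqrt{695 + 1277 \cdot \frac{1}{1571}} = \sqrt{695 + \frac{1277}{1571}} = \sqrt{\frac{1093122}{1571}} = \frac{3 \sqrt{190810518}}{1571} \approx 26.378$)
$m{\left(t,B \right)} = 0$ ($m{\left(t,B \right)} = - t + t = 0$)
$D m{\left(-4 + 4 \left(-3\right),0 \right)} = \frac{3 \sqrt{190810518}}{1571} \cdot 0 = 0$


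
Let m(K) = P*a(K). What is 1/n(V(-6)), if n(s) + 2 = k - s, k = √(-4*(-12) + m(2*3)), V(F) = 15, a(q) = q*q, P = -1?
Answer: -17/277 - 2*√3/277 ≈ -0.073878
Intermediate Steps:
a(q) = q²
m(K) = -K²
k = 2*√3 (k = √(-4*(-12) - (2*3)²) = √(48 - 1*6²) = √(48 - 1*36) = √(48 - 36) = √12 = 2*√3 ≈ 3.4641)
n(s) = -2 - s + 2*√3 (n(s) = -2 + (2*√3 - s) = -2 + (-s + 2*√3) = -2 - s + 2*√3)
1/n(V(-6)) = 1/(-2 - 1*15 + 2*√3) = 1/(-2 - 15 + 2*√3) = 1/(-17 + 2*√3)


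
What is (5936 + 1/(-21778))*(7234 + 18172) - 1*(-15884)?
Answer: 1642343212397/10889 ≈ 1.5083e+8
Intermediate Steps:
(5936 + 1/(-21778))*(7234 + 18172) - 1*(-15884) = (5936 - 1/21778)*25406 + 15884 = (129274207/21778)*25406 + 15884 = 1642170251521/10889 + 15884 = 1642343212397/10889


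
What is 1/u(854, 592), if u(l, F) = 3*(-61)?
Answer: -1/183 ≈ -0.0054645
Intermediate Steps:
u(l, F) = -183
1/u(854, 592) = 1/(-183) = -1/183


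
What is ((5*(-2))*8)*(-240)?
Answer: 19200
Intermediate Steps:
((5*(-2))*8)*(-240) = -10*8*(-240) = -80*(-240) = 19200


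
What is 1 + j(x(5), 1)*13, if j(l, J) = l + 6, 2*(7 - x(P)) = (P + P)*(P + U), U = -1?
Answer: -90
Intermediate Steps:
x(P) = 7 - P*(-1 + P) (x(P) = 7 - (P + P)*(P - 1)/2 = 7 - 2*P*(-1 + P)/2 = 7 - P*(-1 + P))
j(l, J) = 6 + l
1 + j(x(5), 1)*13 = 1 + (6 + (7 + 5 - 1*5²))*13 = 1 + (6 + (7 + 5 - 1*25))*13 = 1 + (6 + (7 + 5 - 25))*13 = 1 + (6 - 13)*13 = 1 - 7*13 = 1 - 91 = -90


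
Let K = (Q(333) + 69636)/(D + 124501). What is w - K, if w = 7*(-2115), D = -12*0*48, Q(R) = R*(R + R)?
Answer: -1843528719/124501 ≈ -14807.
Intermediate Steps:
Q(R) = 2*R**2 (Q(R) = R*(2*R) = 2*R**2)
D = 0 (D = 0*48 = 0)
w = -14805
K = 291414/124501 (K = (2*333**2 + 69636)/(0 + 124501) = (2*110889 + 69636)/124501 = (221778 + 69636)*(1/124501) = 291414*(1/124501) = 291414/124501 ≈ 2.3407)
w - K = -14805 - 1*291414/124501 = -14805 - 291414/124501 = -1843528719/124501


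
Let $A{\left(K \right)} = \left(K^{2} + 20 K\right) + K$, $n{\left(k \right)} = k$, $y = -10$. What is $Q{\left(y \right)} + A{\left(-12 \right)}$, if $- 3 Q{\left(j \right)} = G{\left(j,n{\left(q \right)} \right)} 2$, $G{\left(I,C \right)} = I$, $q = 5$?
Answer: $- \frac{304}{3} \approx -101.33$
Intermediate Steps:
$A{\left(K \right)} = K^{2} + 21 K$
$Q{\left(j \right)} = - \frac{2 j}{3}$ ($Q{\left(j \right)} = - \frac{j 2}{3} = - \frac{2 j}{3}$)
$Q{\left(y \right)} + A{\left(-12 \right)} = \left(- \frac{2}{3}\right) \left(-10\right) - 12 \left(21 - 12\right) = \frac{20}{3} - 108 = - \frac{304}{3}$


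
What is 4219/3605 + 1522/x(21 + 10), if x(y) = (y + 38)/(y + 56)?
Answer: 159214527/82915 ≈ 1920.2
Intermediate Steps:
x(y) = (38 + y)/(56 + y)
4219/3605 + 1522/x(21 + 10) = 4219/3605 + 1522/(((38 + (21 + 10))/(56 + (21 + 10)))) = 4219*(1/3605) + 1522/(((38 + 31)/(56 + 31))) = 4219/3605 + 1522/((69/87)) = 4219/3605 + 1522/(((1/87)*69)) = 4219/3605 + 1522/(23/29) = 4219/3605 + 1522*(29/23) = 4219/3605 + 44138/23 = 159214527/82915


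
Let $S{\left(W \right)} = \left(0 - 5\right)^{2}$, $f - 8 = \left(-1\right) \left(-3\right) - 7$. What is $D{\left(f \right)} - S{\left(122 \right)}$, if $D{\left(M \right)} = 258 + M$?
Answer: $237$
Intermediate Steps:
$f = 4$ ($f = 8 - 4 = 4$)
$S{\left(W \right)} = 25$ ($S{\left(W \right)} = \left(-5\right)^{2} = 25$)
$D{\left(f \right)} - S{\left(122 \right)} = \left(258 + 4\right) - 25 = 262 - 25 = 237$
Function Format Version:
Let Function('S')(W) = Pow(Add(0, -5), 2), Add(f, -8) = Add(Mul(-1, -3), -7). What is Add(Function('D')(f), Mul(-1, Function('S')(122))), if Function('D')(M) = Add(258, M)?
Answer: 237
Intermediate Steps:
f = 4 (f = Add(8, Add(Mul(-1, -3), -7)) = Add(8, Add(3, -7)) = Add(8, -4) = 4)
Function('S')(W) = 25 (Function('S')(W) = Pow(-5, 2) = 25)
Add(Function('D')(f), Mul(-1, Function('S')(122))) = Add(Add(258, 4), Mul(-1, 25)) = Add(262, -25) = 237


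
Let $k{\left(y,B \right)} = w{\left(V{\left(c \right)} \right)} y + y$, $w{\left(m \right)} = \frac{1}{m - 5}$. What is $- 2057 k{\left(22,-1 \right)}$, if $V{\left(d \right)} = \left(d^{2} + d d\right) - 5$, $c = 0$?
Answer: $- \frac{203643}{5} \approx -40729.0$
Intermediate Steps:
$V{\left(d \right)} = -5 + 2 d^{2}$ ($V{\left(d \right)} = \left(d^{2} + d^{2}\right) - 5 = 2 d^{2} - 5 = -5 + 2 d^{2}$)
$w{\left(m \right)} = \frac{1}{-5 + m}$
$k{\left(y,B \right)} = \frac{9 y}{10}$ ($k{\left(y,B \right)} = \frac{y}{-5 - \left(5 - 2 \cdot 0^{2}\right)} + y = \frac{y}{-5 + \left(-5 + 2 \cdot 0\right)} + y = \frac{y}{-5 + \left(-5 + 0\right)} + y = \frac{y}{-5 - 5} + y = \frac{y}{-10} + y = - \frac{y}{10} + y = \frac{9 y}{10}$)
$- 2057 k{\left(22,-1 \right)} = - 2057 \cdot \frac{9}{10} \cdot 22 = \left(-2057\right) \frac{99}{5} = - \frac{203643}{5}$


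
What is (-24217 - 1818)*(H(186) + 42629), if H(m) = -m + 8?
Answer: -1105211785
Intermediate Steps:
H(m) = 8 - m
(-24217 - 1818)*(H(186) + 42629) = (-24217 - 1818)*((8 - 1*186) + 42629) = -26035*((8 - 186) + 42629) = -26035*(-178 + 42629) = -26035*42451 = -1105211785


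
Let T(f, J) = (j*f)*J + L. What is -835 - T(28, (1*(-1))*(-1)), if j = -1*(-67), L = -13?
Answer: -2698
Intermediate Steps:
j = 67
T(f, J) = -13 + 67*J*f (T(f, J) = (67*f)*J - 13 = 67*J*f - 13 = -13 + 67*J*f)
-835 - T(28, (1*(-1))*(-1)) = -835 - (-13 + 67*((1*(-1))*(-1))*28) = -835 - (-13 + 67*(-1*(-1))*28) = -835 - (-13 + 67*1*28) = -835 - (-13 + 1876) = -835 - 1*1863 = -835 - 1863 = -2698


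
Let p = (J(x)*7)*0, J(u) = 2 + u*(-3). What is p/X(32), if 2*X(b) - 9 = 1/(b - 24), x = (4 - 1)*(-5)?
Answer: 0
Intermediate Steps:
x = -15 (x = 3*(-5) = -15)
X(b) = 9/2 + 1/(2*(-24 + b)) (X(b) = 9/2 + 1/(2*(b - 24)) = 9/2 + 1/(2*(-24 + b)))
J(u) = 2 - 3*u
p = 0 (p = ((2 - 3*(-15))*7)*0 = ((2 + 45)*7)*0 = (47*7)*0 = 329*0 = 0)
p/X(32) = 0/(((-215 + 9*32)/(2*(-24 + 32)))) = 0/(((½)*(-215 + 288)/8)) = 0/(((½)*(⅛)*73)) = 0/(73/16) = 0*(16/73) = 0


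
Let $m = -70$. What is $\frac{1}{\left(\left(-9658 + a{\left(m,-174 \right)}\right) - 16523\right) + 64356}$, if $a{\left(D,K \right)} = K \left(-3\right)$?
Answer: $\frac{1}{38697} \approx 2.5842 \cdot 10^{-5}$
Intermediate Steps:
$a{\left(D,K \right)} = - 3 K$
$\frac{1}{\left(\left(-9658 + a{\left(m,-174 \right)}\right) - 16523\right) + 64356} = \frac{1}{\left(\left(-9658 - -522\right) - 16523\right) + 64356} = \frac{1}{\left(\left(-9658 + 522\right) - 16523\right) + 64356} = \frac{1}{\left(-9136 - 16523\right) + 64356} = \frac{1}{-25659 + 64356} = \frac{1}{38697}$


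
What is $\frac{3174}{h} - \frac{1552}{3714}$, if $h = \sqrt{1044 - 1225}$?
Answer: $- \frac{776}{1857} - \frac{3174 i \sqrt{181}}{181} \approx -0.41788 - 235.92 i$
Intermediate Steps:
$h = i \sqrt{181}$ ($h = \sqrt{1044 - 1225} = \sqrt{-181} = i \sqrt{181} \approx 13.454 i$)
$\frac{3174}{h} - \frac{1552}{3714} = \frac{3174}{i \sqrt{181}} - \frac{1552}{3714} = 3174 \left(- \frac{i \sqrt{181}}{181}\right) - \frac{776}{1857} = - \frac{3174 i \sqrt{181}}{181} - \frac{776}{1857} = - \frac{776}{1857} - \frac{3174 i \sqrt{181}}{181}$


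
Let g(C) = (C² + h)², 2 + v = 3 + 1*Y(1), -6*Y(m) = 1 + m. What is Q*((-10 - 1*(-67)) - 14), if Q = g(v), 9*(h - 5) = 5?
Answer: 1548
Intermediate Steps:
Y(m) = -⅙ - m/6 (Y(m) = -(1 + m)/6 = -⅙ - m/6)
h = 50/9 (h = 5 + (⅑)*5 = 5 + 5/9 = 50/9 ≈ 5.5556)
v = ⅔ (v = -2 + (3 + 1*(-⅙ - ⅙*1)) = -2 + (3 + 1*(-⅙ - ⅙)) = -2 + (3 + 1*(-⅓)) = -2 + (3 - ⅓) = -2 + 8/3 = ⅔ ≈ 0.66667)
g(C) = (50/9 + C²)² (g(C) = (C² + 50/9)² = (50/9 + C²)²)
Q = 36 (Q = (50 + 9*(⅔)²)²/81 = (50 + 9*(4/9))²/81 = (50 + 4)²/81 = (1/81)*54² = (1/81)*2916 = 36)
Q*((-10 - 1*(-67)) - 14) = 36*((-10 - 1*(-67)) - 14) = 36*((-10 + 67) - 14) = 36*(57 - 14) = 36*43 = 1548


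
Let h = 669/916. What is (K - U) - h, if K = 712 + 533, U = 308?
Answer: 857623/916 ≈ 936.27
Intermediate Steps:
K = 1245
h = 669/916 (h = 669*(1/916) = 669/916 ≈ 0.73035)
(K - U) - h = (1245 - 1*308) - 1*669/916 = (1245 - 308) - 669/916 = 937 - 669/916 = 857623/916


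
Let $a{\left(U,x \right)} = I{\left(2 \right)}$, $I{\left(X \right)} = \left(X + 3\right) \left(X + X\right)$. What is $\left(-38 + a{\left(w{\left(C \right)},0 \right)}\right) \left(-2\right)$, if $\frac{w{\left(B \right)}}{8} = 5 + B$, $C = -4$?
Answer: $36$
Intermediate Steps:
$I{\left(X \right)} = 2 X \left(3 + X\right)$ ($I{\left(X \right)} = \left(3 + X\right) 2 X = 2 X \left(3 + X\right)$)
$w{\left(B \right)} = 40 + 8 B$ ($w{\left(B \right)} = 8 \left(5 + B\right) = 40 + 8 B$)
$a{\left(U,x \right)} = 20$ ($a{\left(U,x \right)} = 2 \cdot 2 \left(3 + 2\right) = 2 \cdot 2 \cdot 5 = 20$)
$\left(-38 + a{\left(w{\left(C \right)},0 \right)}\right) \left(-2\right) = \left(-38 + 20\right) \left(-2\right) = \left(-18\right) \left(-2\right) = 36$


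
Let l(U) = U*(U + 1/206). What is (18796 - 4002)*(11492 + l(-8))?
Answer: 17608765616/103 ≈ 1.7096e+8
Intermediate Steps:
l(U) = U*(1/206 + U) (l(U) = U*(U + 1/206) = U*(1/206 + U))
(18796 - 4002)*(11492 + l(-8)) = (18796 - 4002)*(11492 - 8*(1/206 - 8)) = 14794*(11492 - 8*(-1647/206)) = 14794*(11492 + 6588/103) = 14794*(1190264/103) = 17608765616/103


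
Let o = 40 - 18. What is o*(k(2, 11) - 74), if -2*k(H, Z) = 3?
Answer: -1661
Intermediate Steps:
k(H, Z) = -3/2 (k(H, Z) = -1/2*3 = -3/2)
o = 22
o*(k(2, 11) - 74) = 22*(-3/2 - 74) = 22*(-151/2) = -1661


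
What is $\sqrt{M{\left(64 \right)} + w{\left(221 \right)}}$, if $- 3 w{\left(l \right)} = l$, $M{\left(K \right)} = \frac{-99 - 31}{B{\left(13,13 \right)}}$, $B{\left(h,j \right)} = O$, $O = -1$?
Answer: $\frac{13 \sqrt{3}}{3} \approx 7.5056$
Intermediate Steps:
$B{\left(h,j \right)} = -1$
$M{\left(K \right)} = 130$ ($M{\left(K \right)} = \frac{-99 - 31}{-1} = \left(-130\right) \left(-1\right) = 130$)
$w{\left(l \right)} = - \frac{l}{3}$
$\sqrt{M{\left(64 \right)} + w{\left(221 \right)}} = \sqrt{130 - \frac{221}{3}} = \sqrt{\frac{169}{3}} = \frac{13 \sqrt{3}}{3}$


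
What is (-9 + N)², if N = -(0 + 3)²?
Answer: 324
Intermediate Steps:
N = -9 (N = -1*3² = -1*9 = -9)
(-9 + N)² = (-9 - 9)² = (-18)² = 324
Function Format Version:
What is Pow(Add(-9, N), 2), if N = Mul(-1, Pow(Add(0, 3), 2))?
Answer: 324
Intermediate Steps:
N = -9 (N = Mul(-1, Pow(3, 2)) = Mul(-1, 9) = -9)
Pow(Add(-9, N), 2) = Pow(Add(-9, -9), 2) = Pow(-18, 2) = 324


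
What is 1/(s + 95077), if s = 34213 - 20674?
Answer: 1/108616 ≈ 9.2067e-6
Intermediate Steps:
s = 13539
1/(s + 95077) = 1/(13539 + 95077) = 1/108616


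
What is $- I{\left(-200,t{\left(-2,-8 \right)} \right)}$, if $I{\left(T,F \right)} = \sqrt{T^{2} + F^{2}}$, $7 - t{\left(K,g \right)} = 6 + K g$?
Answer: $- 5 \sqrt{1609} \approx -200.56$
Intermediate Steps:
$t{\left(K,g \right)} = 1 - K g$ ($t{\left(K,g \right)} = 7 - \left(6 + K g\right) = 1 - K g$)
$I{\left(T,F \right)} = \sqrt{F^{2} + T^{2}}$
$- I{\left(-200,t{\left(-2,-8 \right)} \right)} = - \sqrt{\left(1 - \left(-2\right) \left(-8\right)\right)^{2} + \left(-200\right)^{2}} = - \sqrt{\left(1 - 16\right)^{2} + 40000} = - \sqrt{\left(-15\right)^{2} + 40000} = - \sqrt{225 + 40000} = - \sqrt{40225} = - 5 \sqrt{1609}$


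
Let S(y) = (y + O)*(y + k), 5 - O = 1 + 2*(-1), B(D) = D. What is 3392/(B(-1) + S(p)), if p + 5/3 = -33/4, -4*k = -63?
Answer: -244224/1717 ≈ -142.24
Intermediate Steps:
k = 63/4 (k = -1/4*(-63) = 63/4 ≈ 15.750)
O = 6 (O = 5 - (1 + 2*(-1)) = 5 - (1 - 2) = 5 - 1*(-1) = 5 + 1 = 6)
p = -119/12 (p = -5/3 - 33/4 = -119/12 ≈ -9.9167)
S(y) = (6 + y)*(63/4 + y) (S(y) = (y + 6)*(y + 63/4) = (6 + y)*(63/4 + y))
3392/(B(-1) + S(p)) = 3392/(-1 + (189/2 + (-119/12)**2 + (87/4)*(-119/12))) = 3392/(-1 + (189/2 + 14161/144 - 3451/16)) = 3392/(-1 - 1645/72) = 3392/(-1717/72) = 3392*(-72/1717) = -244224/1717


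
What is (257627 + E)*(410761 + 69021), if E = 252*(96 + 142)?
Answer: 152380202546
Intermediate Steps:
E = 59976 (E = 252*238 = 59976)
(257627 + E)*(410761 + 69021) = (257627 + 59976)*(410761 + 69021) = 317603*479782 = 152380202546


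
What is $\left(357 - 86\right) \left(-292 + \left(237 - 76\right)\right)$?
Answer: $-35501$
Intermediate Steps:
$\left(357 - 86\right) \left(-292 + \left(237 - 76\right)\right) = 271 \left(-292 + 161\right) = 271 \left(-131\right) = -35501$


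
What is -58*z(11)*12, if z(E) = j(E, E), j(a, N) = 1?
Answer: -696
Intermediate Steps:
z(E) = 1
-58*z(11)*12 = -58*1*12 = -58*12 = -696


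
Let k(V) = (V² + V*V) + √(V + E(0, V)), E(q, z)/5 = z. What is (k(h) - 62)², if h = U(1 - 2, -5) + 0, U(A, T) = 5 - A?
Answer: 256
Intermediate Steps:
E(q, z) = 5*z
h = 6 (h = (5 - (1 - 2)) + 0 = (5 - 1*(-1)) + 0 = (5 + 1) + 0 = 6 + 0 = 6)
k(V) = 2*V² + √6*√V (k(V) = (V² + V*V) + √(V + 5*V) = (V² + V²) + √(6*V) = 2*V² + √6*√V)
(k(h) - 62)² = ((2*6² + √6*√6) - 62)² = ((2*36 + 6) - 62)² = ((72 + 6) - 62)² = (78 - 62)² = 16² = 256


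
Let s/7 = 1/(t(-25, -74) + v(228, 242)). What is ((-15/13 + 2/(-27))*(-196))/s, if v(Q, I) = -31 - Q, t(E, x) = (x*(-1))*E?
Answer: -8483804/117 ≈ -72511.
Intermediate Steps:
t(E, x) = -E*x (t(E, x) = (-x)*E = -E*x)
s = -7/2109 (s = 7/(-1*(-25)*(-74) + (-31 - 1*228)) = 7/(-1850 + (-31 - 228)) = 7/(-1850 - 259) = 7/(-2109) = 7*(-1/2109) = -7/2109 ≈ -0.0033191)
((-15/13 + 2/(-27))*(-196))/s = ((-15/13 + 2/(-27))*(-196))/(-7/2109) = ((-15*1/13 + 2*(-1/27))*(-196))*(-2109/7) = ((-15/13 - 2/27)*(-196))*(-2109/7) = -431/351*(-196)*(-2109/7) = (84476/351)*(-2109/7) = -8483804/117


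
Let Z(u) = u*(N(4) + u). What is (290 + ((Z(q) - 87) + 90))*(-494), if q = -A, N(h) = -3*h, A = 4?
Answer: -176358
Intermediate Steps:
q = -4 (q = -1*4 = -4)
Z(u) = u*(-12 + u) (Z(u) = u*(-3*4 + u) = u*(-12 + u))
(290 + ((Z(q) - 87) + 90))*(-494) = (290 + ((-4*(-12 - 4) - 87) + 90))*(-494) = (290 + ((-4*(-16) - 87) + 90))*(-494) = (290 + ((64 - 87) + 90))*(-494) = (290 + (-23 + 90))*(-494) = (290 + 67)*(-494) = 357*(-494) = -176358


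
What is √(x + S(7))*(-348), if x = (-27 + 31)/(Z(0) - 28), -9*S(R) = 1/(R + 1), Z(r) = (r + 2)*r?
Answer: -29*I*√1106/7 ≈ -137.78*I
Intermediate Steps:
Z(r) = r*(2 + r) (Z(r) = (2 + r)*r = r*(2 + r))
S(R) = -1/(9*(1 + R)) (S(R) = -1/(9*(R + 1)) = -1/(9*(1 + R)))
x = -⅐ (x = (-27 + 31)/(0*(2 + 0) - 28) = 4/(0*2 - 28) = 4/(0 - 28) = 4/(-28) = 4*(-1/28) = -⅐ ≈ -0.14286)
√(x + S(7))*(-348) = √(-⅐ - 1/(9 + 9*7))*(-348) = √(-⅐ - 1/(9 + 63))*(-348) = √(-⅐ - 1/72)*(-348) = √(-79/504)*(-348) = (I*√1106/84)*(-348) = -29*I*√1106/7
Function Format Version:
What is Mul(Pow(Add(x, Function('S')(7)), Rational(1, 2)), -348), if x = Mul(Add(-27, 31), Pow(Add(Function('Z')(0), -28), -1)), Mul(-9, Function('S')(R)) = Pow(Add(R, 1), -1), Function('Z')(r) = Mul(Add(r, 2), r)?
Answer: Mul(Rational(-29, 7), I, Pow(1106, Rational(1, 2))) ≈ Mul(-137.78, I)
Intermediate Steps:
Function('Z')(r) = Mul(r, Add(2, r)) (Function('Z')(r) = Mul(Add(2, r), r) = Mul(r, Add(2, r)))
Function('S')(R) = Mul(Rational(-1, 9), Pow(Add(1, R), -1)) (Function('S')(R) = Mul(Rational(-1, 9), Pow(Add(R, 1), -1)) = Mul(Rational(-1, 9), Pow(Add(1, R), -1)))
x = Rational(-1, 7) (x = Mul(Add(-27, 31), Pow(Add(Mul(0, Add(2, 0)), -28), -1)) = Mul(4, Pow(Add(Mul(0, 2), -28), -1)) = Mul(4, Pow(Add(0, -28), -1)) = Mul(4, Pow(-28, -1)) = Mul(4, Rational(-1, 28)) = Rational(-1, 7) ≈ -0.14286)
Mul(Pow(Add(x, Function('S')(7)), Rational(1, 2)), -348) = Mul(Pow(Add(Rational(-1, 7), Mul(-1, Pow(Add(9, Mul(9, 7)), -1))), Rational(1, 2)), -348) = Mul(Pow(Add(Rational(-1, 7), Mul(-1, Pow(Add(9, 63), -1))), Rational(1, 2)), -348) = Mul(Pow(Add(Rational(-1, 7), Mul(-1, Pow(72, -1))), Rational(1, 2)), -348) = Mul(Pow(Add(Rational(-1, 7), Mul(-1, Rational(1, 72))), Rational(1, 2)), -348) = Mul(Pow(Add(Rational(-1, 7), Rational(-1, 72)), Rational(1, 2)), -348) = Mul(Pow(Rational(-79, 504), Rational(1, 2)), -348) = Mul(Mul(Rational(1, 84), I, Pow(1106, Rational(1, 2))), -348) = Mul(Rational(-29, 7), I, Pow(1106, Rational(1, 2)))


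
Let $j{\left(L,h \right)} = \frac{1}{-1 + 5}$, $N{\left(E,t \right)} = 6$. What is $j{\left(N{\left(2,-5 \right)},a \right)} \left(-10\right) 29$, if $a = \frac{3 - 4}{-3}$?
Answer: $- \frac{145}{2} \approx -72.5$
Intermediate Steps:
$a = \frac{1}{3}$ ($a = \left(3 - 4\right) \left(- \frac{1}{3}\right) = \left(-1\right) \left(- \frac{1}{3}\right) = \frac{1}{3} \approx 0.33333$)
$j{\left(L,h \right)} = \frac{1}{4}$
$j{\left(N{\left(2,-5 \right)},a \right)} \left(-10\right) 29 = \frac{1}{4} \left(-10\right) 29 = \left(- \frac{5}{2}\right) 29 = - \frac{145}{2}$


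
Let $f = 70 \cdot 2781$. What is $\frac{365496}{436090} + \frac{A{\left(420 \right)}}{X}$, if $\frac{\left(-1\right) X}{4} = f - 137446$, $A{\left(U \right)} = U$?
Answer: $\frac{10434676827}{12477407080} \approx 0.83629$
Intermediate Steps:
$f = 194670$
$X = -228896$ ($X = - 4 \left(194670 - 137446\right) = \left(-4\right) 57224 = -228896$)
$\frac{365496}{436090} + \frac{A{\left(420 \right)}}{X} = \frac{365496}{436090} + \frac{420}{-228896} = 365496 \cdot \frac{1}{436090} + 420 \left(- \frac{1}{228896}\right) = \frac{182748}{218045} - \frac{105}{57224} = \frac{10434676827}{12477407080}$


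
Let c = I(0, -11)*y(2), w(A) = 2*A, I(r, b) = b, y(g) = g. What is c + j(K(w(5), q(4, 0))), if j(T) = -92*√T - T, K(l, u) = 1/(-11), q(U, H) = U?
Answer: -241/11 - 92*I*√11/11 ≈ -21.909 - 27.739*I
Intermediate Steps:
K(l, u) = -1/11
j(T) = -T - 92*√T
c = -22 (c = -11*2 = -22)
c + j(K(w(5), q(4, 0))) = -22 + (-1*(-1/11) - 92*I*√11/11) = -22 + (1/11 - 92*I*√11/11) = -241/11 - 92*I*√11/11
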